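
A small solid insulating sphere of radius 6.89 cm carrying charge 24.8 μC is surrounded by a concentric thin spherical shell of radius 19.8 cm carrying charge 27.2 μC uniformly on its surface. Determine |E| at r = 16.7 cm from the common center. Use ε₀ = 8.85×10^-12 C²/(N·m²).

|E| = 8.00×10^6 V/m

Take a concentric spherical Gaussian surface of radius r = 16.7 cm (between the bodies, 6.89 cm < r < 19.8 cm).
The shell at 19.8 cm lies outside the Gaussian surface, so Q_enc = 24.8 μC = 2.48×10^-5 C.
Gauss's law: E·4πr² = Q_enc/ε₀.
E = |Q_enc|/(4πε₀r²) = (2.48e-5)/(4π·8.85×10^-12·(0.167)²) = 8.00×10^6 N/C.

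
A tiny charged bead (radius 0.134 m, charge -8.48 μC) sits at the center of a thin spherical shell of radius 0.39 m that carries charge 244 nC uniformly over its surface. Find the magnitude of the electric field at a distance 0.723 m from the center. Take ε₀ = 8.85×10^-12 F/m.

E ≈ 1.42×10^5 N/C

Take a concentric spherical Gaussian surface of radius r = 0.723 m (r > 0.39 m, enclosing both).
Q_enc = (-8.48 μC) + (244 nC) = -8.236e-6 C.
Applying ∮E·dA = Q_enc/ε₀ with Φ = E(4πr²):
E = |Q_enc|/(4πε₀r²) = (8.236×10^-6)/(4π·8.85×10^-12·(0.723)²) = 1.42×10^5 N/C.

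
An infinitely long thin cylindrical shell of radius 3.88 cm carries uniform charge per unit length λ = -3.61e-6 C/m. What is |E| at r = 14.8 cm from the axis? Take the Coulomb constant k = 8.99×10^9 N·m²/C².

Coaxial Gaussian cylinder, radius r = 14.8 cm, length L (r > 3.88 cm).
The full line charge is enclosed: λ_enc = -3.61×10^-6 C/m.
Gauss's law: E·2πrL = λ_enc L/ε₀.
E = 2k|λ_enc|/r = 2(8.99×10^9)(3.61e-6)/(0.148) = 4.39e5 N/C.

E = 4.39e5 V/m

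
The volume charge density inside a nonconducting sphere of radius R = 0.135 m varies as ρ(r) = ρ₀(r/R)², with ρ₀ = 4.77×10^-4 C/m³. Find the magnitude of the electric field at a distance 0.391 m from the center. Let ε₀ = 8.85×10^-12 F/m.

1.73×10^5 V/m

Use a concentric Gaussian sphere at r = 0.391 m (r > R, all charge enclosed).
Q_enc = 4π ∫₀^R ρ₀(r'/R)^2 r'² dr' = 4πρ₀R³/5 = 2.95e-6 C.
Applying ∮E·dA = Q_enc/ε₀ with Φ = E(4πr²):
E = |Q_enc|/(4πε₀r²) = (2.95×10^-6)/(4π·8.85×10^-12·(0.391)²) = 1.73×10^5 N/C.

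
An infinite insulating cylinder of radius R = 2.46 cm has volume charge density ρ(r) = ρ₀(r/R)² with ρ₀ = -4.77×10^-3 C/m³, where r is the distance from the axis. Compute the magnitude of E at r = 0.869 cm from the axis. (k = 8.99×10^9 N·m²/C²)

E = 1.46×10^5 N/C

Coaxial Gaussian cylinder, radius r = 0.869 cm, length L (r < R).
λ_enc = ∫₀^r ρ(r')·2πr' dr' = (2πρ₀/R²)·r^4/4 = -7.061e-8 C/m.
Gauss's law: E·2πrL = λ_enc L/ε₀.
E = 2k|λ_enc|/r = 2(8.99×10^9)(7.061×10^-8)/(0.00869) = 1.46×10^5 N/C.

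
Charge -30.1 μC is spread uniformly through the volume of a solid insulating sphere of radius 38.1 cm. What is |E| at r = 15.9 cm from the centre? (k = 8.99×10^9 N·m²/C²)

Take a concentric spherical Gaussian surface of radius r = 15.9 cm (r < R).
For a uniform sphere the enclosed fraction is (r/R)³, so Q_enc = (-30.1 μC)(0.159/0.381)³ = -2.188e-6 C.
By Gauss's law, ∮E·dA = E·4πr² = Q_enc/ε₀.
E = k|Q_enc|/r² = (8.99×10^9)(2.188×10^-6)/(0.159)² = 7.78×10^5 N/C.

|E| = 7.78e5 N/C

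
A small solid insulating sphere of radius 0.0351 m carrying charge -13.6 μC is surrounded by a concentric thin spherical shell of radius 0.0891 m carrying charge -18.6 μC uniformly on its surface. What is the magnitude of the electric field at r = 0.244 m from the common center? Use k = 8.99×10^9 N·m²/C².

|E| ≈ 4.86×10^6 V/m

By spherical symmetry E is radial; choose a Gaussian sphere of radius r = 0.244 m (r > 0.0891 m, enclosing both).
Q_enc = (-13.6 μC) + (-18.6 μC) = -3.22×10^-5 C.
Applying ∮E·dA = Q_enc/ε₀ with Φ = E(4πr²):
E = k|Q_enc|/r² = (8.99×10^9)(3.22e-5)/(0.244)² = 4.86×10^6 N/C.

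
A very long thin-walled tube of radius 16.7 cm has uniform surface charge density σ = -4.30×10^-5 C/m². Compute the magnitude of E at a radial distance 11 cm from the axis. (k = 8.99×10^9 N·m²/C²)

E = 0

By cylindrical symmetry E is radial; use a coaxial Gaussian cylinder of radius 11 cm and length L (r < 16.7 cm, inside the shell).
All the surface charge lies outside this cylinder: Q_enc = 0, hence E = 0.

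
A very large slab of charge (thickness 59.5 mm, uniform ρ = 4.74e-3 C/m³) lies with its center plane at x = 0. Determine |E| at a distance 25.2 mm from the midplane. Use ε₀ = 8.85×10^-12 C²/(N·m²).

By symmetry E is perpendicular to the slab. A Gaussian pillbox from −25.2 mm to +25.2 mm (face area A) lies entirely within the slab.
Q_enc = ρ·(2x)·A and flux = 2EA, so 2EA = 2ρxA/ε₀ ⇒ E = |ρ|x/ε₀.
E = (4.74×10^-3)(0.0252)/(8.85×10^-12) = 1.35×10^7 N/C.

E = 1.35×10^7 N/C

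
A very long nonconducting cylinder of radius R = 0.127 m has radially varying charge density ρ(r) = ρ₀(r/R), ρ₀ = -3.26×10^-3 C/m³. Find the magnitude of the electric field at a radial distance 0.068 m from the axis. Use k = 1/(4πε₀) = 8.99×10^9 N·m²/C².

|E| ≈ 4.47×10^6 N/C

Choose a coaxial cylinder of radius r = 0.068 m (arbitrary length L) as the Gaussian surface (r < R).
λ_enc = ∫₀^r ρ(r')·2πr' dr' = (2πρ₀/R)·r^3/3 = -1.69×10^-5 C/m.
By Gauss's law (flux through the curved wall only), E·2πrL = λ_enc L/ε₀.
E = 2k|λ_enc|/r = 2(8.99×10^9)(1.69e-5)/(0.068) = 4.47e6 N/C.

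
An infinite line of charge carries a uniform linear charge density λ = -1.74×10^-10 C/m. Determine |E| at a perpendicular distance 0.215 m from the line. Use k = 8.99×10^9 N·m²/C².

14.6 N/C

By cylindrical symmetry E is radial; use a coaxial Gaussian cylinder of radius 0.215 m and length L.
Q_enc = λL, so λ_enc = -1.74e-10 C/m.
Applying ∮E·dA = Q_enc/ε₀ with the end caps contributing no flux:
E = 2k|λ_enc|/r = 2(8.99×10^9)(1.74e-10)/(0.215) = 14.6 N/C.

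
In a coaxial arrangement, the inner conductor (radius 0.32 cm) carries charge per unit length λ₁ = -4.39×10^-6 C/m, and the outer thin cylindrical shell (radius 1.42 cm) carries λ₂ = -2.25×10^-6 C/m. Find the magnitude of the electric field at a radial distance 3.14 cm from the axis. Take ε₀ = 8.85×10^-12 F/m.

Take a coaxial cylindrical Gaussian surface of radius r = 3.14 cm and length L (r > 1.42 cm, enclosing both).
λ_enc = λ₁ + λ₂ = (-4.39×10^-6) + (-2.25×10^-6) = -6.64×10^-6 C/m.
Gauss's law: E·2πrL = λ_enc L/ε₀.
E = |λ_enc|/(2πε₀r) = (6.64e-6)/(2π·8.85×10^-12·0.0314) = 3.80×10^6 N/C.

|E| = 3.80×10^6 V/m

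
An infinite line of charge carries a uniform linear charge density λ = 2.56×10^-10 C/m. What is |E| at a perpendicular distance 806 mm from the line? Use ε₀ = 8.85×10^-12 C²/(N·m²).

E = 5.71 V/m

Take a coaxial cylindrical Gaussian surface of radius r = 806 mm and length L.
Q_enc = λL, so λ_enc = 2.56×10^-10 C/m.
By Gauss's law (flux through the curved wall only), E·2πrL = λ_enc L/ε₀.
E = |λ_enc|/(2πε₀r) = (2.56×10^-10)/(2π·8.85×10^-12·0.806) = 5.71 N/C.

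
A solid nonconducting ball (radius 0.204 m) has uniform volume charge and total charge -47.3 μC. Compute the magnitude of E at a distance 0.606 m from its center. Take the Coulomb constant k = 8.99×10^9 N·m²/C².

E ≈ 1.16×10^6 N/C

Take a concentric spherical Gaussian surface of radius r = 0.606 m (r > R, so the entire charge is enclosed).
Q_enc = -47.3 μC = -4.73×10^-5 C.
Applying ∮E·dA = Q_enc/ε₀ with Φ = E(4πr²):
E = k|Q_enc|/r² = (8.99×10^9)(4.73×10^-5)/(0.606)² = 1.16×10^6 N/C.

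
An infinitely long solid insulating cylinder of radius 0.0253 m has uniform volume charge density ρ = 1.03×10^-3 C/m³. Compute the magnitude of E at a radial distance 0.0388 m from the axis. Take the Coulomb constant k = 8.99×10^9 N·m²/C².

E = 9.60×10^5 N/C

Coaxial Gaussian cylinder, radius r = 0.0388 m, length L (r > 0.0253 m, full cross-section enclosed).
λ_enc = ρ·πR² = (1.03×10^-3)π(0.0253)² = 2.071×10^-6 C/m.
By Gauss's law (flux through the curved wall only), E·2πrL = λ_enc L/ε₀.
E = 2k|λ_enc|/r = 2(8.99×10^9)(2.071e-6)/(0.0388) = 9.60×10^5 N/C.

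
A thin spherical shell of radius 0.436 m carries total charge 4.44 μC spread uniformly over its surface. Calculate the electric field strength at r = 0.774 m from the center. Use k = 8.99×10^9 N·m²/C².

Use a concentric Gaussian sphere at r = 0.774 m (r > 0.436 m).
The entire shell is enclosed: Q_enc = 4.44e-6 C.
Since E is radial and uniform over the Gaussian sphere, Φ = E·4πr² = Q_enc/ε₀.
E = k|Q_enc|/r² = (8.99×10^9)(4.44e-6)/(0.774)² = 6.66×10^4 N/C.

E = 6.66e4 N/C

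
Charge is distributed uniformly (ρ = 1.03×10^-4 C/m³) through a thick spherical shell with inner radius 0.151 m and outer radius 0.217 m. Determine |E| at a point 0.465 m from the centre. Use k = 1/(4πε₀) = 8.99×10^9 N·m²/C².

E = 1.22×10^5 V/m

Take a concentric spherical Gaussian surface of radius r = 0.465 m (r > 0.217 m, enclosing the whole shell).
Q_enc = ρ·(4π/3)(b³ − a³) = (1.03e-4)·(4π/3)·((0.217)³ − (0.151)³) = 2.923×10^-6 C.
By Gauss's law, ∮E·dA = E·4πr² = Q_enc/ε₀.
E = k|Q_enc|/r² = (8.99×10^9)(2.923×10^-6)/(0.465)² = 1.22×10^5 N/C.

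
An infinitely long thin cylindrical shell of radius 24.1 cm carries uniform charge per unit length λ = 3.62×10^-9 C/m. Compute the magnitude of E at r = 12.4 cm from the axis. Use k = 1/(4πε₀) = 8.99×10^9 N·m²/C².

E = 0

Coaxial Gaussian cylinder, radius r = 12.4 cm, length L (r < 24.1 cm, inside the shell).
All the surface charge lies outside this cylinder: Q_enc = 0, hence E = 0.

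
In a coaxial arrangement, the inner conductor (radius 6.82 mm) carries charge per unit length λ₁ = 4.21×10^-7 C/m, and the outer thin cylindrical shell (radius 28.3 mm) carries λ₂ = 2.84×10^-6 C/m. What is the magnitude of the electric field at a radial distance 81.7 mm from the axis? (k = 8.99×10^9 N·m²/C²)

By cylindrical symmetry E is radial; use a coaxial Gaussian cylinder of radius 81.7 mm and length L (r > 28.3 mm, enclosing both).
λ_enc = λ₁ + λ₂ = (4.21×10^-7) + (2.84e-6) = 3.261×10^-6 C/m.
By Gauss's law (flux through the curved wall only), E·2πrL = λ_enc L/ε₀.
E = 2k|λ_enc|/r = 2(8.99×10^9)(3.261×10^-6)/(0.0817) = 7.18e5 N/C.

|E| = 7.18×10^5 N/C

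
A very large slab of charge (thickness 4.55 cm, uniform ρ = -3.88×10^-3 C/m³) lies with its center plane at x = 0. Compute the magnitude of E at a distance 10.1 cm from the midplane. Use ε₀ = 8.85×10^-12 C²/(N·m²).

The point |x| = 10.1 cm lies outside the slab (half-thickness 0.02275 m). A symmetric pillbox spanning the full slab encloses Q_enc = ρ·d·A.
Flux = 2EA ⇒ E = |ρ|d/(2ε₀), independent of distance outside.
E = (3.88×10^-3)(0.0455)/(2·8.85×10^-12) = 9.97×10^6 N/C.

|E| ≈ 9.97×10^6 V/m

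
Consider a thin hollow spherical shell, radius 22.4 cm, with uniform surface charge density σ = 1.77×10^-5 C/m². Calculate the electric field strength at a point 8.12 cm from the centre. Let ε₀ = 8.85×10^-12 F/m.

Use a concentric Gaussian sphere at r = 8.12 cm (inside the shell, r < 22.4 cm).
All the charge is outside the Gaussian surface: Q_enc = 0, hence E = 0 everywhere inside the shell.

E = 0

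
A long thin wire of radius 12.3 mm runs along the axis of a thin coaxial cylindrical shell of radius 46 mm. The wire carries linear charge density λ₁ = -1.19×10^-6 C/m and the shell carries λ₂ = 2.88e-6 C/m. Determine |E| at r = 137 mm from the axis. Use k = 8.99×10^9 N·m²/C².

|E| = 2.22×10^5 N/C

Coaxial Gaussian cylinder, radius r = 137 mm, length L (r > 46 mm, enclosing both).
λ_enc = λ₁ + λ₂ = (-1.19×10^-6) + (2.88×10^-6) = 1.69×10^-6 C/m.
Applying ∮E·dA = Q_enc/ε₀ with the end caps contributing no flux:
E = 2k|λ_enc|/r = 2(8.99×10^9)(1.69e-6)/(0.137) = 2.22×10^5 N/C.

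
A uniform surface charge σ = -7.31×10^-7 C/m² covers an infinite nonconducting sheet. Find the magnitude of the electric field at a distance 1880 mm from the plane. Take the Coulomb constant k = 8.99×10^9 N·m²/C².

E = 4.13×10^4 V/m

The symmetry is planar: E is normal to the sheet and the same magnitude on both sides. Take a pillbox straddling the sheet with end-cap area A.
Flux Φ = 2EA and Q_enc = σA, so 2EA = σA/ε₀ ⇒ E = |σ|/(2ε₀), independent of distance.
E = 2πk|σ| = 2π(8.99×10^9)(7.31×10^-7) = 4.13×10^4 N/C.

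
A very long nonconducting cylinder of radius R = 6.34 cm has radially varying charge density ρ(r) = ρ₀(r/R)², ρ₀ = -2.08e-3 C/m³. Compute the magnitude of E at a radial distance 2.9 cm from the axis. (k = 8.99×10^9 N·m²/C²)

Take a coaxial cylindrical Gaussian surface of radius r = 2.9 cm and length L (r < R).
Integrating ρ over the cross-section to radius r: λ_enc = (2πρ₀/R²) ∫₀^r r'^3 dr' = 2πρ₀ r^4/(4·R²) = -5.749e-7 C/m.
Gauss's law: E·2πrL = λ_enc L/ε₀.
E = 2k|λ_enc|/r = 2(8.99×10^9)(5.749×10^-7)/(0.029) = 3.56×10^5 N/C.

3.56×10^5 V/m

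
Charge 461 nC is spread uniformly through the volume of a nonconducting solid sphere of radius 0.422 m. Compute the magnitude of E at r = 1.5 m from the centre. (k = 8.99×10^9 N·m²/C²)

Symmetry ⇒ E = E(r) r̂. Gaussian sphere of radius r = 1.5 m (r > R, so the entire charge is enclosed).
Q_enc = 461 nC = 4.61×10^-7 C.
By Gauss's law, ∮E·dA = E·4πr² = Q_enc/ε₀.
E = k|Q_enc|/r² = (8.99×10^9)(4.61×10^-7)/(1.5)² = 1.84×10^3 N/C.

E = 1.84×10^3 N/C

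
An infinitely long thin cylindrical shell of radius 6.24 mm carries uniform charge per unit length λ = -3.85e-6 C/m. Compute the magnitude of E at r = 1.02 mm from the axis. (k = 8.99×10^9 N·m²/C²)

Choose a coaxial cylinder of radius r = 1.02 mm (arbitrary length L) as the Gaussian surface (r < 6.24 mm, inside the shell).
All the surface charge lies outside this cylinder: Q_enc = 0, hence E = 0.

E = 0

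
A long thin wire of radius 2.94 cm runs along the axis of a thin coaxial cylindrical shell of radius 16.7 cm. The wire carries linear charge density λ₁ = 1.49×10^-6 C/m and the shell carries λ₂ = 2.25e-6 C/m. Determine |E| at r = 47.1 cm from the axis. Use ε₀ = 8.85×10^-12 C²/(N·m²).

Coaxial Gaussian cylinder, radius r = 47.1 cm, length L (r > 16.7 cm, enclosing both).
λ_enc = λ₁ + λ₂ = (1.49e-6) + (2.25×10^-6) = 3.74e-6 C/m.
By Gauss's law (flux through the curved wall only), E·2πrL = λ_enc L/ε₀.
E = |λ_enc|/(2πε₀r) = (3.74×10^-6)/(2π·8.85×10^-12·0.471) = 1.43e5 N/C.

|E| ≈ 1.43×10^5 N/C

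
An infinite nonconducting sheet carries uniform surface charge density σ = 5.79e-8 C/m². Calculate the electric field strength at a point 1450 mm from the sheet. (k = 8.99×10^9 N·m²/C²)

3.27×10^3 V/m

By planar symmetry E is perpendicular to the sheet and uniform; use a Gaussian pillbox with flat faces of area A on each side of the sheet.
Flux Φ = 2EA and Q_enc = σA, so 2EA = σA/ε₀ ⇒ E = |σ|/(2ε₀), independent of distance.
E = 2πk|σ| = 2π(8.99×10^9)(5.79×10^-8) = 3.27e3 N/C.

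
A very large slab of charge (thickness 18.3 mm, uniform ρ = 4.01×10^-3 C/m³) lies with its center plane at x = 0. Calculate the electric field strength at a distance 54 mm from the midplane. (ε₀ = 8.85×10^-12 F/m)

4.15e6 N/C

The point |x| = 54 mm lies outside the slab (half-thickness 0.00915 m). A symmetric pillbox spanning the full slab encloses Q_enc = ρ·d·A.
Flux = 2EA ⇒ E = |ρ|d/(2ε₀), independent of distance outside.
E = (4.01×10^-3)(0.0183)/(2·8.85×10^-12) = 4.15×10^6 N/C.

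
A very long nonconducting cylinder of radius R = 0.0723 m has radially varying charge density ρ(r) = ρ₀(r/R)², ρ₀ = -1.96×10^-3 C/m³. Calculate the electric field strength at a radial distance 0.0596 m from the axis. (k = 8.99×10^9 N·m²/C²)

|E| = 2.24×10^6 N/C

Take a coaxial cylindrical Gaussian surface of radius r = 0.0596 m and length L (r < R).
λ_enc = ∫₀^r ρ(r')·2πr' dr' = (2πρ₀/R²)·r^4/4 = -7.432×10^-6 C/m.
Since E is radial and uniform over the curved surface, Φ = E·2πrL = Q_enc/ε₀ = λ_enc L/ε₀.
E = 2k|λ_enc|/r = 2(8.99×10^9)(7.432e-6)/(0.0596) = 2.24e6 N/C.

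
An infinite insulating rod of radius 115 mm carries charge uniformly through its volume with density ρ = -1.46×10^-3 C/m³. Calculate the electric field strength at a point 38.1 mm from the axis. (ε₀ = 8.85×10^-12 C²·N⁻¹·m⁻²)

Coaxial Gaussian cylinder, radius r = 38.1 mm, length L (r < R).
Charge inside radius r per length L is ρ·πr²·L, so λ_enc = ρπr² = -6.658×10^-6 C/m.
Since E is radial and uniform over the curved surface, Φ = E·2πrL = Q_enc/ε₀ = λ_enc L/ε₀.
E = |λ_enc|/(2πε₀r) = (6.658×10^-6)/(2π·8.85×10^-12·0.0381) = 3.14×10^6 N/C.

E = 3.14×10^6 V/m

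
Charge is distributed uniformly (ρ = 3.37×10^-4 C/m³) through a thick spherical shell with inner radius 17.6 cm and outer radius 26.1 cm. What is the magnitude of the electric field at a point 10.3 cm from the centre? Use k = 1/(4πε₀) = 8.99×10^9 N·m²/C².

E = 0 (no enclosed charge)

Use a concentric Gaussian sphere at r = 10.3 cm (r < 17.6 cm, inside the empty cavity).
No charge is enclosed, so by Gauss's law E·4πr² = 0 ⇒ E = 0.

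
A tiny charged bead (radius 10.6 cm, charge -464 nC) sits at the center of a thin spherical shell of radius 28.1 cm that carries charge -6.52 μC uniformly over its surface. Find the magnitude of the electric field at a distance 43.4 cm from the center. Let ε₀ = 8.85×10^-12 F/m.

E = 3.33×10^5 V/m

Symmetry ⇒ E = E(r) r̂. Gaussian sphere of radius r = 43.4 cm (r > 28.1 cm, enclosing both).
Q_enc = (-464 nC) + (-6.52 μC) = -6.984×10^-6 C.
By Gauss's law, ∮E·dA = E·4πr² = Q_enc/ε₀.
E = |Q_enc|/(4πε₀r²) = (6.984e-6)/(4π·8.85×10^-12·(0.434)²) = 3.33×10^5 N/C.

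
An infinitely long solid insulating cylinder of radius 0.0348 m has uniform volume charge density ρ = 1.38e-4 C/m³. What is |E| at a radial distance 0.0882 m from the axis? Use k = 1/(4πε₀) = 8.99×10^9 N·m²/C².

E ≈ 1.07e5 V/m

Choose a coaxial cylinder of radius r = 0.0882 m (arbitrary length L) as the Gaussian surface (r > 0.0348 m, full cross-section enclosed).
λ_enc = ρ·πR² = (1.38×10^-4)π(0.0348)² = 5.25×10^-7 C/m.
Applying ∮E·dA = Q_enc/ε₀ with the end caps contributing no flux:
E = 2k|λ_enc|/r = 2(8.99×10^9)(5.25×10^-7)/(0.0882) = 1.07×10^5 N/C.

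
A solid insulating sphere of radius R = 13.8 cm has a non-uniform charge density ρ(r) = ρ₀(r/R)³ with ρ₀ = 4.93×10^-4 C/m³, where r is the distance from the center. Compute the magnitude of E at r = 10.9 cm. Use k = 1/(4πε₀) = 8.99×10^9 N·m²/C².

Symmetry ⇒ E = E(r) r̂. Gaussian sphere of radius r = 10.9 cm (r < R).
Q_enc = ∫₀^r ρ(r')·4πr'² dr' = (4πρ₀/R³) ∫₀^r r'^5 dr' = 4πρ₀ r^6/(6·R³) = 6.589e-7 C.
Gauss's law: E·4πr² = Q_enc/ε₀.
E = k|Q_enc|/r² = (8.99×10^9)(6.589×10^-7)/(0.109)² = 4.99×10^5 N/C.

|E| = 4.99×10^5 N/C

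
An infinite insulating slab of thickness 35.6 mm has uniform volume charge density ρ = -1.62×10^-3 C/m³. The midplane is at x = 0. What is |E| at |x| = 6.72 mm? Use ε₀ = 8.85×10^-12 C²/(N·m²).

|E| = 1.23×10^6 N/C

By symmetry E is perpendicular to the slab. A Gaussian pillbox from −6.72 mm to +6.72 mm (face area A) lies entirely within the slab.
Q_enc = ρ·(2x)·A and flux = 2EA, so 2EA = 2ρxA/ε₀ ⇒ E = |ρ|x/ε₀.
E = (1.62×10^-3)(0.00672)/(8.85×10^-12) = 1.23×10^6 N/C.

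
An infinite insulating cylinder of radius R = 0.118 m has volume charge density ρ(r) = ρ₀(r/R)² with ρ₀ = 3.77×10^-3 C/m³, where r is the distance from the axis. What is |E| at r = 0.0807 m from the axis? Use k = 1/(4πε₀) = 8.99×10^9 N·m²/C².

E ≈ 4.02×10^6 V/m

By cylindrical symmetry E is radial; use a coaxial Gaussian cylinder of radius 0.0807 m and length L (r < R).
λ_enc = ∫₀^r ρ(r')·2πr' dr' = (2πρ₀/R²)·r^4/4 = 1.804×10^-5 C/m.
Applying ∮E·dA = Q_enc/ε₀ with the end caps contributing no flux:
E = 2k|λ_enc|/r = 2(8.99×10^9)(1.804×10^-5)/(0.0807) = 4.02×10^6 N/C.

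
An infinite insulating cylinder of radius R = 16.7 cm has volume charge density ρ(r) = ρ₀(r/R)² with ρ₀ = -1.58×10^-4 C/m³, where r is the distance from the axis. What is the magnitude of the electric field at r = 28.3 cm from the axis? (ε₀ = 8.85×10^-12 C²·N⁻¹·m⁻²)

Choose a coaxial cylinder of radius r = 28.3 cm (arbitrary length L) as the Gaussian surface (r > R, full charge per length enclosed).
λ_enc = 2π ∫₀^R ρ₀(r'/R)^2 r' dr' = 2πρ₀R²/4 = -6.922e-6 C/m.
By Gauss's law (flux through the curved wall only), E·2πrL = λ_enc L/ε₀.
E = |λ_enc|/(2πε₀r) = (6.922e-6)/(2π·8.85×10^-12·0.283) = 4.40e5 N/C.

E ≈ 4.40e5 N/C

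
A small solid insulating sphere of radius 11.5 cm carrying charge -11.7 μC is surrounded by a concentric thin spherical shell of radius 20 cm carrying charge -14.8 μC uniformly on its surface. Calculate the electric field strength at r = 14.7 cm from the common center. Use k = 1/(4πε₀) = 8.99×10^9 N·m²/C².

4.87×10^6 N/C

Symmetry ⇒ E = E(r) r̂. Gaussian sphere of radius r = 14.7 cm (between the bodies, 11.5 cm < r < 20 cm).
Only the inner charge is enclosed; the outer shell contributes nothing inside itself. Q_enc = -11.7 μC = -1.17e-5 C.
Gauss's law: E·4πr² = Q_enc/ε₀.
E = k|Q_enc|/r² = (8.99×10^9)(1.17e-5)/(0.147)² = 4.87×10^6 N/C.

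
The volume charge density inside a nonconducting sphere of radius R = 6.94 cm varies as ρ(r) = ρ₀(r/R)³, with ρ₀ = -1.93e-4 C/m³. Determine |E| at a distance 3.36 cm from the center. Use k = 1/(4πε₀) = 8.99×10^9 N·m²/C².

|E| = 1.39e4 N/C

Use a concentric Gaussian sphere at r = 3.36 cm (r < R).
Integrate the density: Q_enc = 4π ∫₀^r ρ₀(r'/R)^3 r'² dr' = 4πρ₀ r^6/(6·R³) = -1.74×10^-9 C.
Gauss's law: E·4πr² = Q_enc/ε₀.
E = k|Q_enc|/r² = (8.99×10^9)(1.74×10^-9)/(0.0336)² = 1.39e4 N/C.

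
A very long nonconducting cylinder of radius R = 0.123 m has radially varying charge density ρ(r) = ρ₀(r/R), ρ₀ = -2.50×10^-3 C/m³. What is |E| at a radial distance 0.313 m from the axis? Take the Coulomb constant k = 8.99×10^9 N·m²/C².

By cylindrical symmetry E is radial; use a coaxial Gaussian cylinder of radius 0.313 m and length L (r > R, full charge per length enclosed).
λ_enc = 2π ∫₀^R ρ₀(r'/R)^1 r' dr' = 2πρ₀R²/3 = -7.922e-5 C/m.
Applying ∮E·dA = Q_enc/ε₀ with the end caps contributing no flux:
E = 2k|λ_enc|/r = 2(8.99×10^9)(7.922e-5)/(0.313) = 4.55×10^6 N/C.

E ≈ 4.55×10^6 N/C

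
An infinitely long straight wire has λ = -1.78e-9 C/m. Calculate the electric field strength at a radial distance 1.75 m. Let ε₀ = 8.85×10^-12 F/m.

Choose a coaxial cylinder of radius r = 1.75 m (arbitrary length L) as the Gaussian surface.
Q_enc = λL, so λ_enc = -1.78e-9 C/m.
By Gauss's law (flux through the curved wall only), E·2πrL = λ_enc L/ε₀.
E = |λ_enc|/(2πε₀r) = (1.78×10^-9)/(2π·8.85×10^-12·1.75) = 18.3 N/C.

18.3 V/m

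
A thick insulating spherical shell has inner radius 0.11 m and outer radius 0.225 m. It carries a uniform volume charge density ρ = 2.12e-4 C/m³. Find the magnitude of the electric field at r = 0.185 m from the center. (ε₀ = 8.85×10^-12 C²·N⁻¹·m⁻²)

|E| ≈ 1.17×10^6 N/C

Symmetry ⇒ E = E(r) r̂. Gaussian sphere of radius r = 0.185 m (within the shell material, 0.11 m < r < 0.225 m).
Enclosed charge is the volume from a to r: Q_enc = (4π/3)ρ(r³ − a³) = 4.441×10^-6 C.
Applying ∮E·dA = Q_enc/ε₀ with Φ = E(4πr²):
E = |Q_enc|/(4πε₀r²) = (4.441×10^-6)/(4π·8.85×10^-12·(0.185)²) = 1.17×10^6 N/C.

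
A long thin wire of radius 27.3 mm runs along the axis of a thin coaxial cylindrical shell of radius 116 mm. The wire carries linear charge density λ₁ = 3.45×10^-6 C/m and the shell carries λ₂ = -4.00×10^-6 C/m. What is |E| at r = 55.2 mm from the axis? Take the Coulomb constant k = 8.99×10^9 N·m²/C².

E = 1.12×10^6 N/C

Take a coaxial cylindrical Gaussian surface of radius r = 55.2 mm and length L (between the conductors, 27.3 mm < r < 116 mm).
The shell at 116 mm lies outside the Gaussian surface, so λ_enc = λ₁ = 3.45×10^-6 C/m.
By Gauss's law (flux through the curved wall only), E·2πrL = λ_enc L/ε₀.
E = 2k|λ_enc|/r = 2(8.99×10^9)(3.45×10^-6)/(0.0552) = 1.12×10^6 N/C.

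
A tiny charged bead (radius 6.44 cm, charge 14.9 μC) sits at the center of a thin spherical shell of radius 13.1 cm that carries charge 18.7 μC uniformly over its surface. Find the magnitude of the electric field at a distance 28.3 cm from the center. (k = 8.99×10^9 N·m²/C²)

By spherical symmetry E is radial; choose a Gaussian sphere of radius r = 28.3 cm (r > 13.1 cm, enclosing both).
Q_enc = (14.9 μC) + (18.7 μC) = 3.36e-5 C.
Applying ∮E·dA = Q_enc/ε₀ with Φ = E(4πr²):
E = k|Q_enc|/r² = (8.99×10^9)(3.36e-5)/(0.283)² = 3.77×10^6 N/C.

3.77e6 V/m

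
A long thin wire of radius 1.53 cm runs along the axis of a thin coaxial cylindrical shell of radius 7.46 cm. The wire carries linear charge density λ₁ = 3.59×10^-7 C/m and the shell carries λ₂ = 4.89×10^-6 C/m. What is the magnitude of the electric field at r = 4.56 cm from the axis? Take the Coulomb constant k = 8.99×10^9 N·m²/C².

|E| = 1.42e5 V/m

Coaxial Gaussian cylinder, radius r = 4.56 cm, length L (between the conductors, 1.53 cm < r < 7.46 cm).
Only the inner wire is enclosed; the outer shell contributes nothing inside itself. λ_enc = λ₁ = 3.59×10^-7 C/m.
Applying ∮E·dA = Q_enc/ε₀ with the end caps contributing no flux:
E = 2k|λ_enc|/r = 2(8.99×10^9)(3.59×10^-7)/(0.0456) = 1.42×10^5 N/C.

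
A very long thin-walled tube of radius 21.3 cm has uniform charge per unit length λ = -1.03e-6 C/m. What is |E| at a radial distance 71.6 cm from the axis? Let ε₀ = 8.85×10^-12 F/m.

E ≈ 2.59e4 N/C

By cylindrical symmetry E is radial; use a coaxial Gaussian cylinder of radius 71.6 cm and length L (r > 21.3 cm).
The full line charge is enclosed: λ_enc = -1.03×10^-6 C/m.
Since E is radial and uniform over the curved surface, Φ = E·2πrL = Q_enc/ε₀ = λ_enc L/ε₀.
E = |λ_enc|/(2πε₀r) = (1.03×10^-6)/(2π·8.85×10^-12·0.716) = 2.59×10^4 N/C.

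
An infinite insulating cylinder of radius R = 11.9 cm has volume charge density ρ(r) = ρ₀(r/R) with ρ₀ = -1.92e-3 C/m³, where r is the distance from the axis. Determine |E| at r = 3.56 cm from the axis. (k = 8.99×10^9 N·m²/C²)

Coaxial Gaussian cylinder, radius r = 3.56 cm, length L (r < R).
λ_enc = ∫₀^r ρ(r')·2πr' dr' = (2πρ₀/R)·r^3/3 = -1.525×10^-6 C/m.
By Gauss's law (flux through the curved wall only), E·2πrL = λ_enc L/ε₀.
E = 2k|λ_enc|/r = 2(8.99×10^9)(1.525×10^-6)/(0.0356) = 7.70×10^5 N/C.

|E| = 7.70×10^5 V/m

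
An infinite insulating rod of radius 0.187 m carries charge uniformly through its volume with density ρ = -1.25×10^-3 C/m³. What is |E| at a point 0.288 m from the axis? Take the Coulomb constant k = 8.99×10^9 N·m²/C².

Take a coaxial cylindrical Gaussian surface of radius r = 0.288 m and length L (r > 0.187 m, full cross-section enclosed).
λ_enc = ρ·πR² = (-1.25e-3)π(0.187)² = -1.373×10^-4 C/m.
Gauss's law: E·2πrL = λ_enc L/ε₀.
E = 2k|λ_enc|/r = 2(8.99×10^9)(1.373×10^-4)/(0.288) = 8.57e6 N/C.

|E| ≈ 8.57×10^6 V/m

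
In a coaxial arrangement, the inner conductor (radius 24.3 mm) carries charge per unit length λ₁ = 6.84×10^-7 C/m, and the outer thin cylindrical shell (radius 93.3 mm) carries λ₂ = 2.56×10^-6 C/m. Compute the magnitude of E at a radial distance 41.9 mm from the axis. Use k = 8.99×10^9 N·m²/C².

|E| = 2.94×10^5 V/m

Coaxial Gaussian cylinder, radius r = 41.9 mm, length L (between the conductors, 24.3 mm < r < 93.3 mm).
The shell at 93.3 mm lies outside the Gaussian surface, so λ_enc = λ₁ = 6.84×10^-7 C/m.
Applying ∮E·dA = Q_enc/ε₀ with the end caps contributing no flux:
E = 2k|λ_enc|/r = 2(8.99×10^9)(6.84e-7)/(0.0419) = 2.94×10^5 N/C.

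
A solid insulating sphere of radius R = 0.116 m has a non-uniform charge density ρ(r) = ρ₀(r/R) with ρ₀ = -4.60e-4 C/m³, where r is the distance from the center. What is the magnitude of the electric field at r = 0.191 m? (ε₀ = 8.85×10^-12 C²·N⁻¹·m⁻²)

E ≈ 5.56×10^5 V/m

Take a concentric spherical Gaussian surface of radius r = 0.191 m (r > R, all charge enclosed).
Q_enc = 4π ∫₀^R ρ₀(r'/R)^1 r'² dr' = 4πρ₀R³/4 = -2.256e-6 C.
Applying ∮E·dA = Q_enc/ε₀ with Φ = E(4πr²):
E = |Q_enc|/(4πε₀r²) = (2.256e-6)/(4π·8.85×10^-12·(0.191)²) = 5.56e5 N/C.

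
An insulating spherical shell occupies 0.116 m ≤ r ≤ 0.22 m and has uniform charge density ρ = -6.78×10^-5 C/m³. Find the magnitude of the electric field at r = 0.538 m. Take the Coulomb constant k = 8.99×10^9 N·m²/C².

E ≈ 8.02×10^4 N/C

Use a concentric Gaussian sphere at r = 0.538 m (r > 0.22 m, enclosing the whole shell).
Q_enc = ρ·(4π/3)(b³ − a³) = (-6.78e-5)·(4π/3)·((0.22)³ − (0.116)³) = -2.581e-6 C.
Gauss's law: E·4πr² = Q_enc/ε₀.
E = k|Q_enc|/r² = (8.99×10^9)(2.581×10^-6)/(0.538)² = 8.02e4 N/C.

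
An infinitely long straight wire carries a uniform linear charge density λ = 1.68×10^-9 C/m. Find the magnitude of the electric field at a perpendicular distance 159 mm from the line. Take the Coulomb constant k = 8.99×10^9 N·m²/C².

|E| = 190 V/m

Take a coaxial cylindrical Gaussian surface of radius r = 159 mm and length L.
Q_enc = λL, so λ_enc = 1.68×10^-9 C/m.
Gauss's law: E·2πrL = λ_enc L/ε₀.
E = 2k|λ_enc|/r = 2(8.99×10^9)(1.68×10^-9)/(0.159) = 190 N/C.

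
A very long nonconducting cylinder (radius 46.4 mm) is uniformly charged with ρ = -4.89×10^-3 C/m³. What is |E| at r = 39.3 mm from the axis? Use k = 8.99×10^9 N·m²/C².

Choose a coaxial cylinder of radius r = 39.3 mm (arbitrary length L) as the Gaussian surface (r < R).
Charge inside radius r per length L is ρ·πr²·L, so λ_enc = ρπr² = -2.373×10^-5 C/m.
Applying ∮E·dA = Q_enc/ε₀ with the end caps contributing no flux:
E = 2k|λ_enc|/r = 2(8.99×10^9)(2.373×10^-5)/(0.0393) = 1.09e7 N/C.

E = 1.09e7 N/C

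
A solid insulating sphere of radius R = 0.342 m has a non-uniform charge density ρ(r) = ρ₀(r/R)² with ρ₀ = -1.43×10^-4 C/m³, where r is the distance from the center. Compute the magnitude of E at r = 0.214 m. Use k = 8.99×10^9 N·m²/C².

|E| = 2.71e5 V/m

Use a concentric Gaussian sphere at r = 0.214 m (r < R).
Q_enc = ∫₀^r ρ(r')·4πr'² dr' = (4πρ₀/R²) ∫₀^r r'^4 dr' = 4πρ₀ r^5/(5·R²) = -1.379×10^-6 C.
By Gauss's law, ∮E·dA = E·4πr² = Q_enc/ε₀.
E = k|Q_enc|/r² = (8.99×10^9)(1.379e-6)/(0.214)² = 2.71×10^5 N/C.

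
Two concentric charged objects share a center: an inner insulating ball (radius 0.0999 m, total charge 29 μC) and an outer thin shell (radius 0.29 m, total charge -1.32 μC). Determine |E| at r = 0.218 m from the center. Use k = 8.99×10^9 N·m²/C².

E ≈ 5.49e6 N/C

Take a concentric spherical Gaussian surface of radius r = 0.218 m (between the bodies, 0.0999 m < r < 0.29 m).
Only the inner charge is enclosed; the outer shell contributes nothing inside itself. Q_enc = 29 μC = 2.90×10^-5 C.
Gauss's law: E·4πr² = Q_enc/ε₀.
E = k|Q_enc|/r² = (8.99×10^9)(2.90×10^-5)/(0.218)² = 5.49×10^6 N/C.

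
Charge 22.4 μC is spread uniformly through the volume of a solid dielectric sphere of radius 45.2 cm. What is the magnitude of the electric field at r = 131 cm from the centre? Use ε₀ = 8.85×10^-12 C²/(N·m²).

Symmetry ⇒ E = E(r) r̂. Gaussian sphere of radius r = 131 cm (r > R, so the entire charge is enclosed).
Q_enc = 22.4 μC = 2.24×10^-5 C.
By Gauss's law, ∮E·dA = E·4πr² = Q_enc/ε₀.
E = |Q_enc|/(4πε₀r²) = (2.24×10^-5)/(4π·8.85×10^-12·(1.31)²) = 1.17×10^5 N/C.

1.17×10^5 V/m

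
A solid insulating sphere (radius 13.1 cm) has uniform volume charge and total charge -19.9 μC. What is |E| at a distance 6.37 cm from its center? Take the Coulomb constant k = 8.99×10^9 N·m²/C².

E ≈ 5.07×10^6 V/m

Symmetry ⇒ E = E(r) r̂. Gaussian sphere of radius r = 6.37 cm (r < R).
For a uniform sphere the enclosed fraction is (r/R)³, so Q_enc = (-19.9 μC)(0.0637/0.131)³ = -2.288×10^-6 C.
Applying ∮E·dA = Q_enc/ε₀ with Φ = E(4πr²):
E = k|Q_enc|/r² = (8.99×10^9)(2.288×10^-6)/(0.0637)² = 5.07×10^6 N/C.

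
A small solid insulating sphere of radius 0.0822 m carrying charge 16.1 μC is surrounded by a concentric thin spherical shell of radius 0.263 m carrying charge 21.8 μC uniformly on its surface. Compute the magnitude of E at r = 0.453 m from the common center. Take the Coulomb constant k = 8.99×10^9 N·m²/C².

|E| ≈ 1.66×10^6 N/C

Use a concentric Gaussian sphere at r = 0.453 m (r > 0.263 m, enclosing both).
Q_enc = (16.1 μC) + (21.8 μC) = 3.79e-5 C.
Applying ∮E·dA = Q_enc/ε₀ with Φ = E(4πr²):
E = k|Q_enc|/r² = (8.99×10^9)(3.79×10^-5)/(0.453)² = 1.66×10^6 N/C.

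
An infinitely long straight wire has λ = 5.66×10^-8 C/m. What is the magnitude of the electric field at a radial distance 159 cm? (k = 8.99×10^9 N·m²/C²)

E = 640 V/m

Take a coaxial cylindrical Gaussian surface of radius r = 159 cm and length L.
Q_enc = λL, so λ_enc = 5.66e-8 C/m.
Gauss's law: E·2πrL = λ_enc L/ε₀.
E = 2k|λ_enc|/r = 2(8.99×10^9)(5.66e-8)/(1.59) = 640 N/C.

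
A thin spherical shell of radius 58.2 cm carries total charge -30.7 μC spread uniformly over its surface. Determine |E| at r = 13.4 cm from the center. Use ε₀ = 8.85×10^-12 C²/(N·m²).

E = 0 (no enclosed charge)

Use a concentric Gaussian sphere at r = 13.4 cm (inside the shell, r < 58.2 cm).
No charge lies within this surface, so Q_enc = 0 and Gauss's law gives E·4πr² = 0 ⇒ E = 0.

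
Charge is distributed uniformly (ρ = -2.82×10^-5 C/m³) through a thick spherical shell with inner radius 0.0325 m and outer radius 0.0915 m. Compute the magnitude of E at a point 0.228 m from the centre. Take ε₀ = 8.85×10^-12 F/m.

Take a concentric spherical Gaussian surface of radius r = 0.228 m (r > 0.0915 m, enclosing the whole shell).
Q_enc = ρ·(4π/3)(b³ − a³) = (-2.82e-5)·(4π/3)·((0.0915)³ − (0.0325)³) = -8.644e-8 C.
Since E is radial and uniform over the Gaussian sphere, Φ = E·4πr² = Q_enc/ε₀.
E = |Q_enc|/(4πε₀r²) = (8.644×10^-8)/(4π·8.85×10^-12·(0.228)²) = 1.50×10^4 N/C.

1.50×10^4 N/C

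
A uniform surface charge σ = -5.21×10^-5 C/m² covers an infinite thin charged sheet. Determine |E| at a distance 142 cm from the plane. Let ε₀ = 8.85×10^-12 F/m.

The symmetry is planar: E is normal to the sheet and the same magnitude on both sides. Take a pillbox straddling the sheet with end-cap area A.
Flux Φ = 2EA and Q_enc = σA, so 2EA = σA/ε₀ ⇒ E = |σ|/(2ε₀), independent of distance.
E = |σ|/(2ε₀) = (5.21×10^-5)/(2·8.85×10^-12) = 2.94×10^6 N/C.

|E| ≈ 2.94e6 N/C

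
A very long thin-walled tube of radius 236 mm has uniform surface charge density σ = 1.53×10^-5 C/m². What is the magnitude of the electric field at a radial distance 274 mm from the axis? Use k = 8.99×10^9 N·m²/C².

By cylindrical symmetry E is radial; use a coaxial Gaussian cylinder of radius 274 mm and length L (r > 236 mm).
The whole shell is enclosed: λ_enc = σ·2πR = (1.53×10^-5)·2π·(0.236) = 2.269×10^-5 C/m.
Since E is radial and uniform over the curved surface, Φ = E·2πrL = Q_enc/ε₀ = λ_enc L/ε₀.
E = 2k|λ_enc|/r = 2(8.99×10^9)(2.269e-5)/(0.274) = 1.49×10^6 N/C.

E = 1.49e6 N/C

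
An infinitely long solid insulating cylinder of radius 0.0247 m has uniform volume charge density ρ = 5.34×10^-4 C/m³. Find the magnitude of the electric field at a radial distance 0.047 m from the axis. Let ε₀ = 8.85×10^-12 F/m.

Choose a coaxial cylinder of radius r = 0.047 m (arbitrary length L) as the Gaussian surface (r > 0.0247 m, full cross-section enclosed).
λ_enc = ρ·πR² = (5.34×10^-4)π(0.0247)² = 1.023×10^-6 C/m.
Gauss's law: E·2πrL = λ_enc L/ε₀.
E = |λ_enc|/(2πε₀r) = (1.023e-6)/(2π·8.85×10^-12·0.047) = 3.92×10^5 N/C.

|E| = 3.92×10^5 N/C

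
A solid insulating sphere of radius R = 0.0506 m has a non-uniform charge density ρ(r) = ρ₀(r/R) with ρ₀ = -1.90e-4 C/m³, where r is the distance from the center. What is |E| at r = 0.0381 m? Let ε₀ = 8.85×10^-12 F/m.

Take a concentric spherical Gaussian surface of radius r = 0.0381 m (r < R).
Q_enc = ∫₀^r ρ(r')·4πr'² dr' = (4πρ₀/R) ∫₀^r r'^3 dr' = 4πρ₀ r^4/(4·R) = -2.486×10^-8 C.
Gauss's law: E·4πr² = Q_enc/ε₀.
E = |Q_enc|/(4πε₀r²) = (2.486e-8)/(4π·8.85×10^-12·(0.0381)²) = 1.54e5 N/C.

1.54e5 V/m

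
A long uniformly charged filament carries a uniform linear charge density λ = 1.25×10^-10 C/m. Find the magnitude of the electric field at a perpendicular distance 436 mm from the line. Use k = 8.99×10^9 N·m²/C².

Take a coaxial cylindrical Gaussian surface of radius r = 436 mm and length L.
Q_enc = λL, so λ_enc = 1.25×10^-10 C/m.
Since E is radial and uniform over the curved surface, Φ = E·2πrL = Q_enc/ε₀ = λ_enc L/ε₀.
E = 2k|λ_enc|/r = 2(8.99×10^9)(1.25×10^-10)/(0.436) = 5.15 N/C.

|E| ≈ 5.15 N/C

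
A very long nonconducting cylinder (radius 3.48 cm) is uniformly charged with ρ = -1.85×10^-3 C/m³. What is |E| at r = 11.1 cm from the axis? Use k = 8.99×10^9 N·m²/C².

Choose a coaxial cylinder of radius r = 11.1 cm (arbitrary length L) as the Gaussian surface (r > 3.48 cm, full cross-section enclosed).
λ_enc = ρ·πR² = (-1.85×10^-3)π(0.0348)² = -7.038×10^-6 C/m.
Since E is radial and uniform over the curved surface, Φ = E·2πrL = Q_enc/ε₀ = λ_enc L/ε₀.
E = 2k|λ_enc|/r = 2(8.99×10^9)(7.038e-6)/(0.111) = 1.14e6 N/C.

1.14e6 V/m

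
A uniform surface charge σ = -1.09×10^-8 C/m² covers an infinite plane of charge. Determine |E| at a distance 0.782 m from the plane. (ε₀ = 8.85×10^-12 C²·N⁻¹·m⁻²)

E ≈ 616 N/C

The symmetry is planar: E is normal to the sheet and the same magnitude on both sides. Take a pillbox straddling the sheet with end-cap area A.
Flux Φ = 2EA and Q_enc = σA, so 2EA = σA/ε₀ ⇒ E = |σ|/(2ε₀), independent of distance.
E = |σ|/(2ε₀) = (1.09×10^-8)/(2·8.85×10^-12) = 616 N/C.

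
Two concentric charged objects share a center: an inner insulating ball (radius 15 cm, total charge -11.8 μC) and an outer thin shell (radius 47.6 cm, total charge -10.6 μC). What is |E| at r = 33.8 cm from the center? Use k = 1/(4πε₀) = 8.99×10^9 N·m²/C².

Take a concentric spherical Gaussian surface of radius r = 33.8 cm (between the bodies, 15 cm < r < 47.6 cm).
The shell at 47.6 cm lies outside the Gaussian surface, so Q_enc = -11.8 μC = -1.18×10^-5 C.
Applying ∮E·dA = Q_enc/ε₀ with Φ = E(4πr²):
E = k|Q_enc|/r² = (8.99×10^9)(1.18×10^-5)/(0.338)² = 9.29e5 N/C.

E ≈ 9.29×10^5 N/C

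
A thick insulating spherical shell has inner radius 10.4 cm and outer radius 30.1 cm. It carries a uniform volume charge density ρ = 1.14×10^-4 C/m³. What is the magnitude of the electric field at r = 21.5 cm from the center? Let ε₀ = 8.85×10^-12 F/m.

By spherical symmetry E is radial; choose a Gaussian sphere of radius r = 21.5 cm (within the shell material, 10.4 cm < r < 30.1 cm).
Only the shell between 10.4 cm and r is enclosed: Q_enc = ρ·(4π/3)(r³ − a³) = (1.14×10^-4)·(4π/3)·((0.215)³ − (0.104)³) = 4.209×10^-6 C.
Gauss's law: E·4πr² = Q_enc/ε₀.
E = |Q_enc|/(4πε₀r²) = (4.209×10^-6)/(4π·8.85×10^-12·(0.215)²) = 8.19×10^5 N/C.

|E| = 8.19×10^5 N/C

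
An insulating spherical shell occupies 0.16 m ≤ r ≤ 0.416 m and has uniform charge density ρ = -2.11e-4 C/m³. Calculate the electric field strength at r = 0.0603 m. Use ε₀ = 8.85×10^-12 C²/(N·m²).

|E| = 0 V/m

By spherical symmetry E is radial; choose a Gaussian sphere of radius r = 0.0603 m (r < 0.16 m, inside the empty cavity).
No charge is enclosed, so by Gauss's law E·4πr² = 0 ⇒ E = 0.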